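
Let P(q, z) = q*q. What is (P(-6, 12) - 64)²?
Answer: 784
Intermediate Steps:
P(q, z) = q²
(P(-6, 12) - 64)² = ((-6)² - 64)² = (36 - 64)² = (-28)² = 784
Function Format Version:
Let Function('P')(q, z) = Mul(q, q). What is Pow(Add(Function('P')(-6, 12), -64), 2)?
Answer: 784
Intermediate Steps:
Function('P')(q, z) = Pow(q, 2)
Pow(Add(Function('P')(-6, 12), -64), 2) = Pow(Add(Pow(-6, 2), -64), 2) = Pow(Add(36, -64), 2) = Pow(-28, 2) = 784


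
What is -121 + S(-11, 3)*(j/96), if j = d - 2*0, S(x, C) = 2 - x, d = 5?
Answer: -11551/96 ≈ -120.32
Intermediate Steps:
j = 5 (j = 5 - 2*0 = 5 + 0 = 5)
-121 + S(-11, 3)*(j/96) = -121 + (2 - 1*(-11))*(5/96) = -121 + (2 + 11)*(5*(1/96)) = -121 + 13*(5/96) = -121 + 65/96 = -11551/96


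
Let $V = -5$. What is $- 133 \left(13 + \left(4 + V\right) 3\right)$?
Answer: $-1330$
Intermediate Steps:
$- 133 \left(13 + \left(4 + V\right) 3\right) = - 133 \left(13 + \left(4 - 5\right) 3\right) = - 133 \left(13 - 3\right) = \left(-133\right) 10 = -1330$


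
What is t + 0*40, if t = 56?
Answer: 56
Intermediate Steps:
t + 0*40 = 56 + 0*40 = 56 + 0 = 56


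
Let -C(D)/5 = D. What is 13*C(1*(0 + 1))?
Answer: -65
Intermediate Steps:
C(D) = -5*D
13*C(1*(0 + 1)) = 13*(-5*(0 + 1)) = 13*(-5) = -65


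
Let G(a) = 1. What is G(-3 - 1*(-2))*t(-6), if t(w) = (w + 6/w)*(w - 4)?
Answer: 70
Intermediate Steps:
t(w) = (-4 + w)*(w + 6/w) (t(w) = (w + 6/w)*(-4 + w) = (-4 + w)*(w + 6/w))
G(-3 - 1*(-2))*t(-6) = 1*(6 + (-6)² - 24/(-6) - 4*(-6)) = 1*(6 + 36 - 24*(-⅙) + 24) = 1*(6 + 36 + 4 + 24) = 1*70 = 70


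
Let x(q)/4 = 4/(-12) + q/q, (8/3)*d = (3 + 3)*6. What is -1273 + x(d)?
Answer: -3811/3 ≈ -1270.3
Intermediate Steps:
d = 27/2 (d = 3*((3 + 3)*6)/8 = 3*(6*6)/8 = (3/8)*36 = 27/2 ≈ 13.500)
x(q) = 8/3 (x(q) = 4*(4/(-12) + q/q) = 4*(4*(-1/12) + 1) = 4*(-⅓ + 1) = 4*(⅔) = 8/3)
-1273 + x(d) = -1273 + 8/3 = -3811/3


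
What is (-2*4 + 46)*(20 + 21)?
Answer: 1558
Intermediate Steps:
(-2*4 + 46)*(20 + 21) = (-8 + 46)*41 = 38*41 = 1558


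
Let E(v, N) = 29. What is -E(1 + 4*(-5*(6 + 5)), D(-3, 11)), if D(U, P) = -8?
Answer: -29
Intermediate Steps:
-E(1 + 4*(-5*(6 + 5)), D(-3, 11)) = -1*29 = -29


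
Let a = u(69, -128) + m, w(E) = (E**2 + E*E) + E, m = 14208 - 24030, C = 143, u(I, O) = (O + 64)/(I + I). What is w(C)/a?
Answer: -2831829/677750 ≈ -4.1783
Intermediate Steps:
u(I, O) = (64 + O)/(2*I) (u(I, O) = (64 + O)/((2*I)) = (64 + O)*(1/(2*I)) = (64 + O)/(2*I))
m = -9822
w(E) = E + 2*E**2 (w(E) = (E**2 + E**2) + E = 2*E**2 + E = E + 2*E**2)
a = -677750/69 (a = (1/2)*(64 - 128)/69 - 9822 = (1/2)*(1/69)*(-64) - 9822 = -32/69 - 9822 = -677750/69 ≈ -9822.5)
w(C)/a = (143*(1 + 2*143))/(-677750/69) = (143*(1 + 286))*(-69/677750) = (143*287)*(-69/677750) = 41041*(-69/677750) = -2831829/677750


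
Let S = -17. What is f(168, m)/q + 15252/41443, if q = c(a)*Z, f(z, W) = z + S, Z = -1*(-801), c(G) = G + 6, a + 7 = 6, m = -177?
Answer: 67342153/165979215 ≈ 0.40573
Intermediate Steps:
a = -1 (a = -7 + 6 = -1)
c(G) = 6 + G
Z = 801
f(z, W) = -17 + z (f(z, W) = z - 17 = -17 + z)
q = 4005 (q = (6 - 1)*801 = 5*801 = 4005)
f(168, m)/q + 15252/41443 = (-17 + 168)/4005 + 15252/41443 = 151*(1/4005) + 15252*(1/41443) = 151/4005 + 15252/41443 = 67342153/165979215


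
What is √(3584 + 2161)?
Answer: √5745 ≈ 75.796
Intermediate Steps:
√(3584 + 2161) = √5745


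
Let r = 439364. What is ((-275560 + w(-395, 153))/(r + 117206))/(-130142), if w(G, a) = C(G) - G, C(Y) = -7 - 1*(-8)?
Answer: 68791/18108283235 ≈ 3.7989e-6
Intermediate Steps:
C(Y) = 1 (C(Y) = -7 + 8 = 1)
w(G, a) = 1 - G
((-275560 + w(-395, 153))/(r + 117206))/(-130142) = ((-275560 + (1 - 1*(-395)))/(439364 + 117206))/(-130142) = ((-275560 + (1 + 395))/556570)*(-1/130142) = ((-275560 + 396)*(1/556570))*(-1/130142) = -275164*1/556570*(-1/130142) = -137582/278285*(-1/130142) = 68791/18108283235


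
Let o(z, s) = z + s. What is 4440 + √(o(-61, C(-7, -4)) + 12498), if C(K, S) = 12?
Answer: 4440 + √12449 ≈ 4551.6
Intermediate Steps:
o(z, s) = s + z
4440 + √(o(-61, C(-7, -4)) + 12498) = 4440 + √((12 - 61) + 12498) = 4440 + √(-49 + 12498) = 4440 + √12449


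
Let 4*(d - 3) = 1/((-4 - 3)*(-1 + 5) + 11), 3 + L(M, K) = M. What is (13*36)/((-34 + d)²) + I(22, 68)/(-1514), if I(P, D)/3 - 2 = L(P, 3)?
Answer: 332903105/748232426 ≈ 0.44492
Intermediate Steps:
L(M, K) = -3 + M
I(P, D) = -3 + 3*P (I(P, D) = 6 + 3*(-3 + P) = 6 + (-9 + 3*P) = -3 + 3*P)
d = 203/68 (d = 3 + 1/(4*((-4 - 3)*(-1 + 5) + 11)) = 3 + 1/(4*(-7*4 + 11)) = 3 + 1/(4*(-28 + 11)) = 3 + (¼)/(-17) = 3 + (¼)*(-1/17) = 3 - 1/68 = 203/68 ≈ 2.9853)
(13*36)/((-34 + d)²) + I(22, 68)/(-1514) = (13*36)/((-34 + 203/68)²) + (-3 + 3*22)/(-1514) = 468/((-2109/68)²) + (-3 + 66)*(-1/1514) = 468/(4447881/4624) + 63*(-1/1514) = 468*(4624/4447881) - 63/1514 = 240448/494209 - 63/1514 = 332903105/748232426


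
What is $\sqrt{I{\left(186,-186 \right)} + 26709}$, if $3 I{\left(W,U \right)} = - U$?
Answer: $\sqrt{26771} \approx 163.62$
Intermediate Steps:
$I{\left(W,U \right)} = - \frac{U}{3}$ ($I{\left(W,U \right)} = \frac{\left(-1\right) U}{3} = - \frac{U}{3}$)
$\sqrt{I{\left(186,-186 \right)} + 26709} = \sqrt{\left(- \frac{1}{3}\right) \left(-186\right) + 26709} = \sqrt{62 + 26709} = \sqrt{26771}$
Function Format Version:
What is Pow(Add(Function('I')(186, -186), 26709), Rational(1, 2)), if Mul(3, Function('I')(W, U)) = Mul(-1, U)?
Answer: Pow(26771, Rational(1, 2)) ≈ 163.62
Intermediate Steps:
Function('I')(W, U) = Mul(Rational(-1, 3), U) (Function('I')(W, U) = Mul(Rational(1, 3), Mul(-1, U)) = Mul(Rational(-1, 3), U))
Pow(Add(Function('I')(186, -186), 26709), Rational(1, 2)) = Pow(Add(Mul(Rational(-1, 3), -186), 26709), Rational(1, 2)) = Pow(Add(62, 26709), Rational(1, 2)) = Pow(26771, Rational(1, 2))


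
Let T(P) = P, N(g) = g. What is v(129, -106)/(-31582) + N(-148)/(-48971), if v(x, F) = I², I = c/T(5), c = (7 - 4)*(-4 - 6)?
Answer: 1455590/773301061 ≈ 0.0018823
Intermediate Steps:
c = -30 (c = 3*(-10) = -30)
I = -6 (I = -30/5 = -30*⅕ = -6)
v(x, F) = 36 (v(x, F) = (-6)² = 36)
v(129, -106)/(-31582) + N(-148)/(-48971) = 36/(-31582) - 148/(-48971) = 36*(-1/31582) - 148*(-1/48971) = -18/15791 + 148/48971 = 1455590/773301061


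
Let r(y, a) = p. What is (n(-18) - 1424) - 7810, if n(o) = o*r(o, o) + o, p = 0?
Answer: -9252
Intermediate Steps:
r(y, a) = 0
n(o) = o (n(o) = o*0 + o = 0 + o = o)
(n(-18) - 1424) - 7810 = (-18 - 1424) - 7810 = -1442 - 7810 = -9252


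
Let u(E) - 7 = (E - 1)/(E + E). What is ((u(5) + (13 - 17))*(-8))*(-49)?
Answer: 6664/5 ≈ 1332.8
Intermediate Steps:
u(E) = 7 + (-1 + E)/(2*E) (u(E) = 7 + (E - 1)/(E + E) = 7 + (-1 + E)/((2*E)) = 7 + (-1 + E)*(1/(2*E)) = 7 + (-1 + E)/(2*E))
((u(5) + (13 - 17))*(-8))*(-49) = (((½)*(-1 + 15*5)/5 + (13 - 17))*(-8))*(-49) = (((½)*(⅕)*(-1 + 75) - 4)*(-8))*(-49) = (((½)*(⅕)*74 - 4)*(-8))*(-49) = ((37/5 - 4)*(-8))*(-49) = ((17/5)*(-8))*(-49) = -136/5*(-49) = 6664/5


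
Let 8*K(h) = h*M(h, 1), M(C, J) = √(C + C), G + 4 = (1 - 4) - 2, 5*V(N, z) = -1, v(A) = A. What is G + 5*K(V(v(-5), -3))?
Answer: -9 - I*√10/40 ≈ -9.0 - 0.079057*I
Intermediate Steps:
V(N, z) = -⅕ (V(N, z) = (⅕)*(-1) = -⅕)
G = -9 (G = -4 + ((1 - 4) - 2) = -4 + (-3 - 2) = -4 - 5 = -9)
M(C, J) = √2*√C (M(C, J) = √(2*C) = √2*√C)
K(h) = √2*h^(3/2)/8 (K(h) = (h*(√2*√h))/8 = (√2*h^(3/2))/8 = √2*h^(3/2)/8)
G + 5*K(V(v(-5), -3)) = -9 + 5*(√2*(-⅕)^(3/2)/8) = -9 + 5*(√2*(-I*√5/25)/8) = -9 + 5*(-I*√10/200) = -9 - I*√10/40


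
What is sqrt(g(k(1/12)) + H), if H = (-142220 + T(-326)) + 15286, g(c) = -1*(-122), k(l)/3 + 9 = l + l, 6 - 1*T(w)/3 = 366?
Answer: 2*I*sqrt(31973) ≈ 357.62*I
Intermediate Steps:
T(w) = -1080 (T(w) = 18 - 3*366 = 18 - 1098 = -1080)
k(l) = -27 + 6*l (k(l) = -27 + 3*(l + l) = -27 + 3*(2*l) = -27 + 6*l)
g(c) = 122
H = -128014 (H = (-142220 - 1080) + 15286 = -143300 + 15286 = -128014)
sqrt(g(k(1/12)) + H) = sqrt(122 - 128014) = sqrt(-127892) = 2*I*sqrt(31973)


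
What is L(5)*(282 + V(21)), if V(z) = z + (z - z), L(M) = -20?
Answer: -6060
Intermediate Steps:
V(z) = z (V(z) = z + 0 = z)
L(5)*(282 + V(21)) = -20*(282 + 21) = -20*303 = -6060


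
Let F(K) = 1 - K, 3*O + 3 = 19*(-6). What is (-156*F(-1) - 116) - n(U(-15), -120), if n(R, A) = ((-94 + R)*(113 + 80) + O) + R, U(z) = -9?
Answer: 19499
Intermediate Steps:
O = -39 (O = -1 + (19*(-6))/3 = -1 + (⅓)*(-114) = -1 - 38 = -39)
n(R, A) = -18181 + 194*R (n(R, A) = ((-94 + R)*(113 + 80) - 39) + R = ((-94 + R)*193 - 39) + R = ((-18142 + 193*R) - 39) + R = (-18181 + 193*R) + R = -18181 + 194*R)
(-156*F(-1) - 116) - n(U(-15), -120) = (-156*(1 - 1*(-1)) - 116) - (-18181 + 194*(-9)) = (-156*(1 + 1) - 116) - (-18181 - 1746) = (-156*2 - 116) - 1*(-19927) = (-312 - 116) + 19927 = -428 + 19927 = 19499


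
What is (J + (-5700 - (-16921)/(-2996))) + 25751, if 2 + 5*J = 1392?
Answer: 60888763/2996 ≈ 20323.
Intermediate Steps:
J = 278 (J = -⅖ + (⅕)*1392 = -⅖ + 1392/5 = 278)
(J + (-5700 - (-16921)/(-2996))) + 25751 = (278 + (-5700 - (-16921)/(-2996))) + 25751 = (278 + (-5700 - (-16921)*(-1)/2996)) + 25751 = (278 + (-5700 - 1*16921/2996)) + 25751 = (278 + (-5700 - 16921/2996)) + 25751 = (278 - 17094121/2996) + 25751 = -16261233/2996 + 25751 = 60888763/2996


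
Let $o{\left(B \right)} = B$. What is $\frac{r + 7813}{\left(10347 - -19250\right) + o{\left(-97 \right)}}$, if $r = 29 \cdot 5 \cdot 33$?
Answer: $\frac{6299}{14750} \approx 0.42705$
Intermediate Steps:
$r = 4785$ ($r = 145 \cdot 33 = 4785$)
$\frac{r + 7813}{\left(10347 - -19250\right) + o{\left(-97 \right)}} = \frac{4785 + 7813}{\left(10347 - -19250\right) - 97} = \frac{12598}{\left(10347 + 19250\right) - 97} = \frac{12598}{29597 - 97} = \frac{12598}{29500} = 12598 \cdot \frac{1}{29500} = \frac{6299}{14750}$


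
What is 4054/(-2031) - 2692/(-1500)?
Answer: -17043/84625 ≈ -0.20139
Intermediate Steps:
4054/(-2031) - 2692/(-1500) = 4054*(-1/2031) - 2692*(-1/1500) = -4054/2031 + 673/375 = -17043/84625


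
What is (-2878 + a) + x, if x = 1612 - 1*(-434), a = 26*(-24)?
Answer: -1456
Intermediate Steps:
a = -624
x = 2046 (x = 1612 + 434 = 2046)
(-2878 + a) + x = (-2878 - 624) + 2046 = -3502 + 2046 = -1456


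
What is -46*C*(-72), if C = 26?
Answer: 86112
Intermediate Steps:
-46*C*(-72) = -46*26*(-72) = -1196*(-72) = 86112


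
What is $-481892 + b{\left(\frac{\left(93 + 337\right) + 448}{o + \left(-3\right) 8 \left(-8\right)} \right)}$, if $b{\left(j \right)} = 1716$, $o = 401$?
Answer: $-480176$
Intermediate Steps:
$-481892 + b{\left(\frac{\left(93 + 337\right) + 448}{o + \left(-3\right) 8 \left(-8\right)} \right)} = -481892 + 1716 = -480176$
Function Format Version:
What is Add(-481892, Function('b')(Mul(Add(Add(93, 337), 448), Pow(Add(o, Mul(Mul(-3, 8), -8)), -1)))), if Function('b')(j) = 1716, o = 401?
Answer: -480176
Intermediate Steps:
Add(-481892, Function('b')(Mul(Add(Add(93, 337), 448), Pow(Add(o, Mul(Mul(-3, 8), -8)), -1)))) = Add(-481892, 1716) = -480176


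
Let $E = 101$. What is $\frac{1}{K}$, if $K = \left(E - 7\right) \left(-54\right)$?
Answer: $- \frac{1}{5076} \approx -0.00019701$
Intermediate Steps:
$K = -5076$ ($K = \left(101 - 7\right) \left(-54\right) = 94 \left(-54\right) = -5076$)
$\frac{1}{K} = \frac{1}{-5076} = - \frac{1}{5076}$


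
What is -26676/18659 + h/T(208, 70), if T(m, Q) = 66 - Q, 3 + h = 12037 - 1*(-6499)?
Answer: -345913951/74636 ≈ -4634.7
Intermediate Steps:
h = 18533 (h = -3 + (12037 - 1*(-6499)) = -3 + (12037 + 6499) = -3 + 18536 = 18533)
-26676/18659 + h/T(208, 70) = -26676/18659 + 18533/(66 - 1*70) = -26676*1/18659 + 18533/(66 - 70) = -26676/18659 + 18533/(-4) = -26676/18659 + 18533*(-1/4) = -26676/18659 - 18533/4 = -345913951/74636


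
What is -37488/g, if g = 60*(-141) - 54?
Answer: 568/129 ≈ 4.4031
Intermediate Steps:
g = -8514 (g = -8460 - 54 = -8514)
-37488/g = -37488/(-8514) = -37488*(-1/8514) = 568/129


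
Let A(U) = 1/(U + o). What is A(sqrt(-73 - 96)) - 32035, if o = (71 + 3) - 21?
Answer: -95400177/2978 - 13*I/2978 ≈ -32035.0 - 0.0043653*I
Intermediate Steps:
o = 53 (o = 74 - 21 = 53)
A(U) = 1/(53 + U) (A(U) = 1/(U + 53) = 1/(53 + U))
A(sqrt(-73 - 96)) - 32035 = 1/(53 + sqrt(-73 - 96)) - 32035 = 1/(53 + sqrt(-169)) - 32035 = 1/(53 + 13*I) - 32035 = (53 - 13*I)/2978 - 32035 = -32035 + (53 - 13*I)/2978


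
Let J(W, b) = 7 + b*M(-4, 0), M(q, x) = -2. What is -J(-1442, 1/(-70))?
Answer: -246/35 ≈ -7.0286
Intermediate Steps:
J(W, b) = 7 - 2*b (J(W, b) = 7 + b*(-2) = 7 - 2*b)
-J(-1442, 1/(-70)) = -(7 - 2/(-70)) = -(7 - 2*(-1/70)) = -(7 + 1/35) = -1*246/35 = -246/35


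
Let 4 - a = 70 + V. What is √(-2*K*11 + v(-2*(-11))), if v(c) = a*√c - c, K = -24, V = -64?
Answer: √(506 - 2*√22) ≈ 22.285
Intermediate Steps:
a = -2 (a = 4 - (70 - 64) = 4 - 1*6 = 4 - 6 = -2)
v(c) = -c - 2*√c (v(c) = -2*√c - c = -c - 2*√c)
√(-2*K*11 + v(-2*(-11))) = √(-2*(-24)*11 + (-(-2)*(-11) - 2*√22)) = √(48*11 + (-1*22 - 2*√22)) = √(528 + (-22 - 2*√22)) = √(506 - 2*√22)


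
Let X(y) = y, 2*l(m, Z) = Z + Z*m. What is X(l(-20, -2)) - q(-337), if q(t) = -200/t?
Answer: 6203/337 ≈ 18.407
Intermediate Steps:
l(m, Z) = Z/2 + Z*m/2 (l(m, Z) = (Z + Z*m)/2 = Z/2 + Z*m/2)
q(t) = -200/t
X(l(-20, -2)) - q(-337) = (½)*(-2)*(1 - 20) - (-200)/(-337) = (½)*(-2)*(-19) - (-200)*(-1)/337 = 19 - 1*200/337 = 19 - 200/337 = 6203/337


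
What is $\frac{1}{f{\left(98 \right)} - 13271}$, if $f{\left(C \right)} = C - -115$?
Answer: $- \frac{1}{13058} \approx -7.6581 \cdot 10^{-5}$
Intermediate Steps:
$f{\left(C \right)} = 115 + C$ ($f{\left(C \right)} = C + 115 = 115 + C$)
$\frac{1}{f{\left(98 \right)} - 13271} = \frac{1}{\left(115 + 98\right) - 13271} = \frac{1}{213 - 13271} = \frac{1}{-13058} = - \frac{1}{13058}$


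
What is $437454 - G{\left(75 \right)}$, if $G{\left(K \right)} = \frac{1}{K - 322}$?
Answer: $\frac{108051139}{247} \approx 4.3745 \cdot 10^{5}$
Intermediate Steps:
$G{\left(K \right)} = \frac{1}{-322 + K}$ ($G{\left(K \right)} = \frac{1}{K - 322} = \frac{1}{-322 + K}$)
$437454 - G{\left(75 \right)} = 437454 - \frac{1}{-322 + 75} = 437454 - \frac{1}{-247} = 437454 - - \frac{1}{247} = 437454 + \frac{1}{247} = \frac{108051139}{247}$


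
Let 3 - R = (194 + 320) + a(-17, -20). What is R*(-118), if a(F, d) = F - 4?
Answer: 57820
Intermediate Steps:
a(F, d) = -4 + F
R = -490 (R = 3 - ((194 + 320) + (-4 - 17)) = 3 - (514 - 21) = 3 - 1*493 = 3 - 493 = -490)
R*(-118) = -490*(-118) = 57820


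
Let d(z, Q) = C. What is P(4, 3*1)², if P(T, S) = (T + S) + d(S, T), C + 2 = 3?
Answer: 64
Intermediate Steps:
C = 1 (C = -2 + 3 = 1)
d(z, Q) = 1
P(T, S) = 1 + S + T (P(T, S) = (T + S) + 1 = (S + T) + 1 = 1 + S + T)
P(4, 3*1)² = (1 + 3*1 + 4)² = (1 + 3 + 4)² = 8² = 64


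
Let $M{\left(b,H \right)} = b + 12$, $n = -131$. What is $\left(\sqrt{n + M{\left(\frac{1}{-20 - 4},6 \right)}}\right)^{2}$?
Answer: $- \frac{2857}{24} \approx -119.04$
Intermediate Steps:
$M{\left(b,H \right)} = 12 + b$
$\left(\sqrt{n + M{\left(\frac{1}{-20 - 4},6 \right)}}\right)^{2} = \left(\sqrt{-131 + \left(12 + \frac{1}{-20 - 4}\right)}\right)^{2} = \left(\sqrt{-131 + \left(12 + \frac{1}{-24}\right)}\right)^{2} = \left(\sqrt{-131 + \left(12 - \frac{1}{24}\right)}\right)^{2} = \left(\sqrt{-131 + \frac{287}{24}}\right)^{2} = \left(\sqrt{- \frac{2857}{24}}\right)^{2} = \left(\frac{i \sqrt{17142}}{12}\right)^{2} = - \frac{2857}{24}$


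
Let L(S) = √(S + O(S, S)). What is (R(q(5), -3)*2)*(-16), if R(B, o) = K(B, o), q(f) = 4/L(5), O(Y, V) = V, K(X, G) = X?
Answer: -64*√10/5 ≈ -40.477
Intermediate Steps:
L(S) = √2*√S (L(S) = √(S + S) = √(2*S) = √2*√S)
q(f) = 2*√10/5 (q(f) = 4/((√2*√5)) = 4/(√10) = 4*(√10/10) = 2*√10/5)
R(B, o) = B
(R(q(5), -3)*2)*(-16) = ((2*√10/5)*2)*(-16) = (4*√10/5)*(-16) = -64*√10/5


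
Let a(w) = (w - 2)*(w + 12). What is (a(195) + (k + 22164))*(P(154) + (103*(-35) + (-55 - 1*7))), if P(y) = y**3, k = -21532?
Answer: 148071012051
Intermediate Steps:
a(w) = (-2 + w)*(12 + w)
(a(195) + (k + 22164))*(P(154) + (103*(-35) + (-55 - 1*7))) = ((-24 + 195**2 + 10*195) + (-21532 + 22164))*(154**3 + (103*(-35) + (-55 - 1*7))) = ((-24 + 38025 + 1950) + 632)*(3652264 + (-3605 + (-55 - 7))) = (39951 + 632)*(3652264 + (-3605 - 62)) = 40583*(3652264 - 3667) = 40583*3648597 = 148071012051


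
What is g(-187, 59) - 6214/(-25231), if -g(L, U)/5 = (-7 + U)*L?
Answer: 1226737434/25231 ≈ 48620.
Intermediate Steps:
g(L, U) = -5*L*(-7 + U) (g(L, U) = -5*(-7 + U)*L = -5*L*(-7 + U))
g(-187, 59) - 6214/(-25231) = 5*(-187)*(7 - 1*59) - 6214/(-25231) = 5*(-187)*(7 - 59) - 6214*(-1)/25231 = 5*(-187)*(-52) - 1*(-6214/25231) = 48620 + 6214/25231 = 1226737434/25231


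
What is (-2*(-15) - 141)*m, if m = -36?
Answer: 3996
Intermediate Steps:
(-2*(-15) - 141)*m = (-2*(-15) - 141)*(-36) = (30 - 141)*(-36) = -111*(-36) = 3996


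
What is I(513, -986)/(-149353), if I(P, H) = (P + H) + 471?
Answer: 2/149353 ≈ 1.3391e-5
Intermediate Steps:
I(P, H) = 471 + H + P (I(P, H) = (H + P) + 471 = 471 + H + P)
I(513, -986)/(-149353) = (471 - 986 + 513)/(-149353) = -2*(-1/149353) = 2/149353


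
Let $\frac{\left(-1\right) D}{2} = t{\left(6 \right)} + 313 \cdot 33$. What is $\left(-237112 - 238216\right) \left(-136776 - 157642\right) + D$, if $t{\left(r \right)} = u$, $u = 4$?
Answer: $139945098438$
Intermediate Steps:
$t{\left(r \right)} = 4$
$D = -20666$ ($D = - 2 \left(4 + 313 \cdot 33\right) = - 2 \left(4 + 10329\right) = \left(-2\right) 10333 = -20666$)
$\left(-237112 - 238216\right) \left(-136776 - 157642\right) + D = \left(-237112 - 238216\right) \left(-136776 - 157642\right) - 20666 = \left(-475328\right) \left(-294418\right) - 20666 = 139945119104 - 20666 = 139945098438$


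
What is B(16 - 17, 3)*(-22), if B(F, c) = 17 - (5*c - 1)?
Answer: -66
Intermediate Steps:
B(F, c) = 18 - 5*c (B(F, c) = 17 - (-1 + 5*c) = 17 + (1 - 5*c) = 18 - 5*c)
B(16 - 17, 3)*(-22) = (18 - 5*3)*(-22) = (18 - 15)*(-22) = 3*(-22) = -66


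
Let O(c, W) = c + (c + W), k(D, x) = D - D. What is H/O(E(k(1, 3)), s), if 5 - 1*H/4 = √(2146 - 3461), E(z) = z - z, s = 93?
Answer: 20/93 - 4*I*√1315/93 ≈ 0.21505 - 1.5597*I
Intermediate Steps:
k(D, x) = 0
E(z) = 0
H = 20 - 4*I*√1315 (H = 20 - 4*√(2146 - 3461) = 20 - 4*I*√1315 ≈ 20.0 - 145.05*I)
O(c, W) = W + 2*c (O(c, W) = c + (W + c) = W + 2*c)
H/O(E(k(1, 3)), s) = (20 - 4*I*√1315)/(93 + 2*0) = (20 - 4*I*√1315)/(93 + 0) = (20 - 4*I*√1315)/93 = (20 - 4*I*√1315)*(1/93) = 20/93 - 4*I*√1315/93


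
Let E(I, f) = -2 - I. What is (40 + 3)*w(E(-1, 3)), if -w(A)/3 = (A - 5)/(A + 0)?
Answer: -774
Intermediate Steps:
w(A) = -3*(-5 + A)/A (w(A) = -3*(A - 5)/(A + 0) = -3*(-5 + A)/A)
(40 + 3)*w(E(-1, 3)) = (40 + 3)*(-3 + 15/(-2 - 1*(-1))) = 43*(-3 + 15/(-2 + 1)) = 43*(-3 + 15/(-1)) = 43*(-3 + 15*(-1)) = 43*(-3 - 15) = 43*(-18) = -774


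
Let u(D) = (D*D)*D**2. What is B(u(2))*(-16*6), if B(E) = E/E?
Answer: -96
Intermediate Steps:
u(D) = D**4 (u(D) = D**2*D**2 = D**4)
B(E) = 1
B(u(2))*(-16*6) = 1*(-16*6) = 1*(-96) = -96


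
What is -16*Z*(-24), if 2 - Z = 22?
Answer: -7680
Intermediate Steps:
Z = -20 (Z = 2 - 1*22 = 2 - 22 = -20)
-16*Z*(-24) = -16*(-20)*(-24) = 320*(-24) = -7680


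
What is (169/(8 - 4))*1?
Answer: 169/4 ≈ 42.250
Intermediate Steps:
(169/(8 - 4))*1 = (169/4)*1 = 169/4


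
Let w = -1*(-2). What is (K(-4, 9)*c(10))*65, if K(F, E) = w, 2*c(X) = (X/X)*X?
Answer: 650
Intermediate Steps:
w = 2
c(X) = X/2 (c(X) = ((X/X)*X)/2 = (1*X)/2 = X/2)
K(F, E) = 2
(K(-4, 9)*c(10))*65 = (2*((½)*10))*65 = (2*5)*65 = 10*65 = 650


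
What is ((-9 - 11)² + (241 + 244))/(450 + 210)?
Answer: 59/44 ≈ 1.3409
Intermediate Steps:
((-9 - 11)² + (241 + 244))/(450 + 210) = ((-20)² + 485)/660 = (400 + 485)*(1/660) = 885*(1/660) = 59/44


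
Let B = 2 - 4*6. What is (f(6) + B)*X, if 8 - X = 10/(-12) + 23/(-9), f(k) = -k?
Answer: -2870/9 ≈ -318.89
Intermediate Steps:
B = -22 (B = 2 - 24 = -22)
X = 205/18 (X = 8 - (10/(-12) + 23/(-9)) = 8 - (10*(-1/12) + 23*(-1/9)) = 8 - (-5/6 - 23/9) = 8 - 1*(-61/18) = 8 + 61/18 = 205/18 ≈ 11.389)
(f(6) + B)*X = (-1*6 - 22)*(205/18) = (-6 - 22)*(205/18) = -28*205/18 = -2870/9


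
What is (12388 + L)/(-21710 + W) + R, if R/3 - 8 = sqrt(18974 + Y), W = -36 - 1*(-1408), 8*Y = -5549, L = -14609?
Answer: 490333/20338 + 3*sqrt(292486)/4 ≈ 429.72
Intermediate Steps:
Y = -5549/8 (Y = (1/8)*(-5549) = -5549/8 ≈ -693.63)
W = 1372 (W = -36 + 1408 = 1372)
R = 24 + 3*sqrt(292486)/4 (R = 24 + 3*sqrt(18974 - 5549/8) = 24 + 3*sqrt(146243/8) = 24 + 3*(sqrt(292486)/4) = 24 + 3*sqrt(292486)/4 ≈ 429.61)
(12388 + L)/(-21710 + W) + R = (12388 - 14609)/(-21710 + 1372) + (24 + 3*sqrt(292486)/4) = -2221/(-20338) + (24 + 3*sqrt(292486)/4) = -2221*(-1/20338) + (24 + 3*sqrt(292486)/4) = 2221/20338 + (24 + 3*sqrt(292486)/4) = 490333/20338 + 3*sqrt(292486)/4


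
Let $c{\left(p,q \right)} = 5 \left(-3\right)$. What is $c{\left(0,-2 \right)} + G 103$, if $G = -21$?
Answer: $-2178$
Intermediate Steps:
$c{\left(p,q \right)} = -15$
$c{\left(0,-2 \right)} + G 103 = -15 - 2163 = -2178$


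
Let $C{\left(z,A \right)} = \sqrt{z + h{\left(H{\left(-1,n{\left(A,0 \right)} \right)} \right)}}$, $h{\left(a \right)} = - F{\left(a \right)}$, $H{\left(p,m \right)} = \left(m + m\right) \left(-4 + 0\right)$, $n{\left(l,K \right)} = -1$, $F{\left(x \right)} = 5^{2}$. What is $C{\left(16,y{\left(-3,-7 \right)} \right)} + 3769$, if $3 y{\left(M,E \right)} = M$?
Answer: $3769 + 3 i \approx 3769.0 + 3.0 i$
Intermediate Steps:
$F{\left(x \right)} = 25$
$H{\left(p,m \right)} = - 8 m$ ($H{\left(p,m \right)} = 2 m \left(-4\right) = - 8 m$)
$h{\left(a \right)} = -25$ ($h{\left(a \right)} = \left(-1\right) 25 = -25$)
$y{\left(M,E \right)} = \frac{M}{3}$
$C{\left(z,A \right)} = \sqrt{-25 + z}$ ($C{\left(z,A \right)} = \sqrt{z - 25} = \sqrt{-25 + z}$)
$C{\left(16,y{\left(-3,-7 \right)} \right)} + 3769 = \sqrt{-25 + 16} + 3769 = \sqrt{-9} + 3769 = 3 i + 3769 = 3769 + 3 i$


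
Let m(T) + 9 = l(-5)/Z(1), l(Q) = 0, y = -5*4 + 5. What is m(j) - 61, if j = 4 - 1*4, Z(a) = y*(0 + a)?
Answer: -70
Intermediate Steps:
y = -15 (y = -20 + 5 = -15)
Z(a) = -15*a (Z(a) = -15*(0 + a) = -15*a)
j = 0 (j = 4 - 4 = 0)
m(T) = -9 (m(T) = -9 + 0/((-15*1)) = -9 + 0/(-15) = -9 + 0*(-1/15) = -9 + 0 = -9)
m(j) - 61 = -9 - 61 = -70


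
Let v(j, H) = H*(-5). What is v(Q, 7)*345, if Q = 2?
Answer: -12075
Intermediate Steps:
v(j, H) = -5*H
v(Q, 7)*345 = -5*7*345 = -35*345 = -12075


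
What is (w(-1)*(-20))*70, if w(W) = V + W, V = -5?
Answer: 8400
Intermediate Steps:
w(W) = -5 + W
(w(-1)*(-20))*70 = ((-5 - 1)*(-20))*70 = -6*(-20)*70 = 120*70 = 8400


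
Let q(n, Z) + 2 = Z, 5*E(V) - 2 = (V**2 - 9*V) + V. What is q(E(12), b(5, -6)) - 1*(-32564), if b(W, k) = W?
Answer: 32567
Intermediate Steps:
E(V) = 2/5 - 8*V/5 + V**2/5 (E(V) = 2/5 + ((V**2 - 9*V) + V)/5 = 2/5 + (V**2 - 8*V)/5 = 2/5 + (-8*V/5 + V**2/5) = 2/5 - 8*V/5 + V**2/5)
q(n, Z) = -2 + Z
q(E(12), b(5, -6)) - 1*(-32564) = (-2 + 5) - 1*(-32564) = 3 + 32564 = 32567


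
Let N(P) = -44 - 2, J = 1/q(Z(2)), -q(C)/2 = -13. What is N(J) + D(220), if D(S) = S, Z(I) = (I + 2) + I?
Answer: 174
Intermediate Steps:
Z(I) = 2 + 2*I (Z(I) = (2 + I) + I = 2 + 2*I)
q(C) = 26 (q(C) = -2*(-13) = 26)
J = 1/26 ≈ 0.038462
N(P) = -46
N(J) + D(220) = -46 + 220 = 174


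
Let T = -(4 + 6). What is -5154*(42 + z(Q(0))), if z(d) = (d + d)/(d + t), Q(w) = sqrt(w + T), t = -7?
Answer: -12874692/59 + 72156*I*sqrt(10)/59 ≈ -2.1822e+5 + 3867.4*I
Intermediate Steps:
T = -10 (T = -1*10 = -10)
Q(w) = sqrt(-10 + w) (Q(w) = sqrt(w - 10) = sqrt(-10 + w))
z(d) = 2*d/(-7 + d) (z(d) = (d + d)/(d - 7) = (2*d)/(-7 + d) = 2*d/(-7 + d))
-5154*(42 + z(Q(0))) = -5154*(42 + 2*sqrt(-10 + 0)/(-7 + sqrt(-10 + 0))) = -5154*(42 + 2*sqrt(-10)/(-7 + sqrt(-10))) = -5154*(42 + 2*(I*sqrt(10))/(-7 + I*sqrt(10))) = -5154*(42 + 2*I*sqrt(10)/(-7 + I*sqrt(10))) = -216468 - 10308*I*sqrt(10)/(-7 + I*sqrt(10))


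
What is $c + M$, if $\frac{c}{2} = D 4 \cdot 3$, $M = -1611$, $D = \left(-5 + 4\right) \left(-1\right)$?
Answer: $-1587$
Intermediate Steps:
$D = 1$ ($D = \left(-1\right) \left(-1\right) = 1$)
$c = 24$ ($c = 2 \cdot 1 \cdot 4 \cdot 3 = 2 \cdot 4 \cdot 3 = 2 \cdot 12 = 24$)
$c + M = 24 - 1611 = -1587$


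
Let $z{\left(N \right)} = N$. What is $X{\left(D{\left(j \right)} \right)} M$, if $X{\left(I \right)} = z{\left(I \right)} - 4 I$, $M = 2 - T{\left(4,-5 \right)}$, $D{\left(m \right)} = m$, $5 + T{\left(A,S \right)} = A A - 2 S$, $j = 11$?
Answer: $627$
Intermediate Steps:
$T{\left(A,S \right)} = -5 + A^{2} - 2 S$ ($T{\left(A,S \right)} = -5 + \left(A A - 2 S\right) = -5 + \left(A^{2} - 2 S\right) = -5 + A^{2} - 2 S$)
$M = -19$ ($M = 2 - \left(-5 + 4^{2} - -10\right) = 2 - \left(-5 + 16 + 10\right) = 2 - 21 = -19$)
$X{\left(I \right)} = - 3 I$ ($X{\left(I \right)} = I - 4 I = - 3 I$)
$X{\left(D{\left(j \right)} \right)} M = \left(-3\right) 11 \left(-19\right) = \left(-33\right) \left(-19\right) = 627$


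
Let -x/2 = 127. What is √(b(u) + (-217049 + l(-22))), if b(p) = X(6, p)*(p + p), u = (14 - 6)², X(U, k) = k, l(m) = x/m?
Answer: 10*I*√252703/11 ≈ 457.0*I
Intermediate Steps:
x = -254 (x = -2*127 = -254)
l(m) = -254/m
u = 64 (u = 8² = 64)
b(p) = 2*p² (b(p) = p*(p + p) = p*(2*p) = 2*p²)
√(b(u) + (-217049 + l(-22))) = √(2*64² + (-217049 - 254/(-22))) = √(2*4096 + (-217049 - 254*(-1/22))) = √(8192 + (-217049 + 127/11)) = √(8192 - 2387412/11) = √(-2297300/11) = 10*I*√252703/11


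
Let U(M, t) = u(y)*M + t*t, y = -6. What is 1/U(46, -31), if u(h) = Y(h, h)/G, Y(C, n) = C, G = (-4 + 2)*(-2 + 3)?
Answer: 1/1099 ≈ 0.00090992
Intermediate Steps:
G = -2 (G = -2*1 = -2)
u(h) = -h/2 (u(h) = h/(-2) = h*(-½) = -h/2)
U(M, t) = t² + 3*M (U(M, t) = (-½*(-6))*M + t*t = 3*M + t² = t² + 3*M)
1/U(46, -31) = 1/((-31)² + 3*46) = 1/(961 + 138) = 1/1099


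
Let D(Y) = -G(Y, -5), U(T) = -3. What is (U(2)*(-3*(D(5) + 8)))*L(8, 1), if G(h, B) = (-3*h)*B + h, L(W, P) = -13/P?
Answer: 8424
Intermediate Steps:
G(h, B) = h - 3*B*h (G(h, B) = -3*B*h + h = h - 3*B*h)
D(Y) = -16*Y (D(Y) = -Y*(1 - 3*(-5)) = -Y*(1 + 15) = -Y*16 = -16*Y)
(U(2)*(-3*(D(5) + 8)))*L(8, 1) = (-(-9)*(-16*5 + 8))*(-13/1) = (-(-9)*(-80 + 8))*(-13*1) = -(-9)*(-72)*(-13) = -3*216*(-13) = -648*(-13) = 8424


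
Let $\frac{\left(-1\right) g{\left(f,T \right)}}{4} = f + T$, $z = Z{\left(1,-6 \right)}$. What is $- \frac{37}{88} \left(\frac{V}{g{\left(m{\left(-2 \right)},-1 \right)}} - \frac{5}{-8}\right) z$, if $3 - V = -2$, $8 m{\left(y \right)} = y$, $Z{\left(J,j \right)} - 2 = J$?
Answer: $- \frac{1443}{704} \approx -2.0497$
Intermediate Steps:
$Z{\left(J,j \right)} = 2 + J$
$z = 3$ ($z = 2 + 1 = 3$)
$m{\left(y \right)} = \frac{y}{8}$
$V = 5$ ($V = 3 - -2 = 3 + 2 = 5$)
$g{\left(f,T \right)} = - 4 T - 4 f$ ($g{\left(f,T \right)} = - 4 \left(f + T\right) = - 4 \left(T + f\right) = - 4 T - 4 f$)
$- \frac{37}{88} \left(\frac{V}{g{\left(m{\left(-2 \right)},-1 \right)}} - \frac{5}{-8}\right) z = - \frac{37}{88} \left(\frac{5}{\left(-4\right) \left(-1\right) - 4 \cdot \frac{1}{8} \left(-2\right)} - \frac{5}{-8}\right) 3 = \left(-37\right) \frac{1}{88} \left(\frac{5}{4 - -1} - - \frac{5}{8}\right) 3 = - \frac{37 \left(\frac{5}{4 + 1} + \frac{5}{8}\right)}{88} \cdot 3 = - \frac{37 \left(\frac{5}{5} + \frac{5}{8}\right)}{88} \cdot 3 = - \frac{37 \left(5 \cdot \frac{1}{5} + \frac{5}{8}\right)}{88} \cdot 3 = - \frac{37 \left(1 + \frac{5}{8}\right)}{88} \cdot 3 = \left(- \frac{37}{88}\right) \frac{13}{8} \cdot 3 = \left(- \frac{481}{704}\right) 3 = - \frac{1443}{704}$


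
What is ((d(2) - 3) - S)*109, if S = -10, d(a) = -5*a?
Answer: -327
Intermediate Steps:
((d(2) - 3) - S)*109 = ((-5*2 - 3) - 1*(-10))*109 = ((-10 - 3) + 10)*109 = (-13 + 10)*109 = -3*109 = -327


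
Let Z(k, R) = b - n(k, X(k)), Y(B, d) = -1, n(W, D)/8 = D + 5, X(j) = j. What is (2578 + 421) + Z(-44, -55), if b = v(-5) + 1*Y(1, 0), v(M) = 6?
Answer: 3316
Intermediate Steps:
n(W, D) = 40 + 8*D (n(W, D) = 8*(D + 5) = 8*(5 + D) = 40 + 8*D)
b = 5 (b = 6 + 1*(-1) = 6 - 1 = 5)
Z(k, R) = -35 - 8*k (Z(k, R) = 5 - (40 + 8*k) = 5 + (-40 - 8*k) = -35 - 8*k)
(2578 + 421) + Z(-44, -55) = (2578 + 421) + (-35 - 8*(-44)) = 2999 + (-35 + 352) = 2999 + 317 = 3316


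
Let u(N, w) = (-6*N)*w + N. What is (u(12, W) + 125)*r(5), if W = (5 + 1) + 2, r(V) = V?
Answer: -2195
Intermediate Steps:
W = 8 (W = 6 + 2 = 8)
u(N, w) = N - 6*N*w (u(N, w) = -6*N*w + N = N - 6*N*w)
(u(12, W) + 125)*r(5) = (12*(1 - 6*8) + 125)*5 = (12*(1 - 48) + 125)*5 = (12*(-47) + 125)*5 = (-564 + 125)*5 = -439*5 = -2195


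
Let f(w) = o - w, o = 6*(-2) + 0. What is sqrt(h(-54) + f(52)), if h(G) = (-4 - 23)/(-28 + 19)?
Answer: I*sqrt(61) ≈ 7.8102*I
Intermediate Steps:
o = -12 (o = -12 + 0 = -12)
h(G) = 3 (h(G) = -27/(-9) = -27*(-1/9) = 3)
f(w) = -12 - w
sqrt(h(-54) + f(52)) = sqrt(3 + (-12 - 1*52)) = sqrt(3 + (-12 - 52)) = sqrt(3 - 64) = sqrt(-61) = I*sqrt(61)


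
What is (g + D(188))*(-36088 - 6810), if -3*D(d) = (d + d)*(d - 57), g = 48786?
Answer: -4165481596/3 ≈ -1.3885e+9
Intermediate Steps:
D(d) = -2*d*(-57 + d)/3 (D(d) = -(d + d)*(d - 57)/3 = -2*d*(-57 + d)/3)
(g + D(188))*(-36088 - 6810) = (48786 + (⅔)*188*(57 - 1*188))*(-36088 - 6810) = (48786 + (⅔)*188*(57 - 188))*(-42898) = (48786 + (⅔)*188*(-131))*(-42898) = (48786 - 49256/3)*(-42898) = (97102/3)*(-42898) = -4165481596/3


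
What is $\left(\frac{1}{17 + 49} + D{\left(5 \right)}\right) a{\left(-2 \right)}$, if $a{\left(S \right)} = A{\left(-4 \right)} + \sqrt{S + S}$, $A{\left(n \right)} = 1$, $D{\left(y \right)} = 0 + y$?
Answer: $\frac{331}{66} + \frac{331 i}{33} \approx 5.0152 + 10.03 i$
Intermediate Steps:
$D{\left(y \right)} = y$
$a{\left(S \right)} = 1 + \sqrt{2} \sqrt{S}$ ($a{\left(S \right)} = 1 + \sqrt{S + S} = 1 + \sqrt{2 S} = 1 + \sqrt{2} \sqrt{S}$)
$\left(\frac{1}{17 + 49} + D{\left(5 \right)}\right) a{\left(-2 \right)} = \left(\frac{1}{17 + 49} + 5\right) \left(1 + \sqrt{2} \sqrt{-2}\right) = \left(\frac{1}{66} + 5\right) \left(1 + \sqrt{2} i \sqrt{2}\right) = \left(\frac{1}{66} + 5\right) \left(1 + 2 i\right) = \frac{331 \left(1 + 2 i\right)}{66} = \frac{331}{66} + \frac{331 i}{33}$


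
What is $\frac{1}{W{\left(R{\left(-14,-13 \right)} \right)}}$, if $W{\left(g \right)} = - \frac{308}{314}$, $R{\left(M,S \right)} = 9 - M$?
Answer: $- \frac{157}{154} \approx -1.0195$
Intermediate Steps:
$W{\left(g \right)} = - \frac{154}{157}$ ($W{\left(g \right)} = \left(-308\right) \frac{1}{314} = - \frac{154}{157}$)
$\frac{1}{W{\left(R{\left(-14,-13 \right)} \right)}} = \frac{1}{- \frac{154}{157}} = - \frac{157}{154}$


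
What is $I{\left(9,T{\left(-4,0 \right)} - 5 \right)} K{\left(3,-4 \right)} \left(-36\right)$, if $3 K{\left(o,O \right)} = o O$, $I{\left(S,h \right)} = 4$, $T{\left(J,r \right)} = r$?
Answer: $576$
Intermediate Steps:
$K{\left(o,O \right)} = \frac{O o}{3}$ ($K{\left(o,O \right)} = \frac{o O}{3} = \frac{O o}{3}$)
$I{\left(9,T{\left(-4,0 \right)} - 5 \right)} K{\left(3,-4 \right)} \left(-36\right) = 4 \cdot \frac{1}{3} \left(-4\right) 3 \left(-36\right) = 4 \left(-4\right) \left(-36\right) = \left(-16\right) \left(-36\right) = 576$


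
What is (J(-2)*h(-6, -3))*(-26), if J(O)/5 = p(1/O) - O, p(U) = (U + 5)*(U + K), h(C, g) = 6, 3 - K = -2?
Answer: -17355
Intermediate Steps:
K = 5 (K = 3 - 1*(-2) = 3 + 2 = 5)
p(U) = (5 + U)² (p(U) = (U + 5)*(U + 5) = (5 + U)*(5 + U) = (5 + U)²)
J(O) = 125 - 5*O + 5/O² + 50/O (J(O) = 5*((25 + (1/O)² + 10/O) - O) = 5*((25 + O⁻² + 10/O) - O) = 5*(25 + O⁻² - O + 10/O) = 125 - 5*O + 5/O² + 50/O)
(J(-2)*h(-6, -3))*(-26) = ((125 - 5*(-2) + 5/(-2)² + 50/(-2))*6)*(-26) = ((125 + 10 + 5*(¼) + 50*(-½))*6)*(-26) = ((125 + 10 + 5/4 - 25)*6)*(-26) = ((445/4)*6)*(-26) = (1335/2)*(-26) = -17355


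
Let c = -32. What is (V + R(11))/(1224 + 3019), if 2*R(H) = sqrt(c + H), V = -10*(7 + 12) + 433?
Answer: 243/4243 + I*sqrt(21)/8486 ≈ 0.057271 + 0.00054002*I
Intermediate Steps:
V = 243 (V = -10*19 + 433 = -190 + 433 = 243)
R(H) = sqrt(-32 + H)/2
(V + R(11))/(1224 + 3019) = (243 + sqrt(-32 + 11)/2)/(1224 + 3019) = (243 + sqrt(-21)/2)/4243 = (243 + (I*sqrt(21))/2)*(1/4243) = (243 + I*sqrt(21)/2)*(1/4243) = 243/4243 + I*sqrt(21)/8486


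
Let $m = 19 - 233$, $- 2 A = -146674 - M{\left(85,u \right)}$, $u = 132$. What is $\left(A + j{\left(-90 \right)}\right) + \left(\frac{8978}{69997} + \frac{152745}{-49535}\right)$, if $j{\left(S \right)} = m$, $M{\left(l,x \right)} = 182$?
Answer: $\frac{50768951473399}{693460279} \approx 73211.0$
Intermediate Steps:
$A = 73428$ ($A = - \frac{-146674 - 182}{2} = \left(- \frac{1}{2}\right) \left(-146856\right) = 73428$)
$m = -214$
$j{\left(S \right)} = -214$
$\left(A + j{\left(-90 \right)}\right) + \left(\frac{8978}{69997} + \frac{152745}{-49535}\right) = \left(73428 - 214\right) + \left(\frac{8978}{69997} + \frac{152745}{-49535}\right) = 73214 + \left(8978 \cdot \frac{1}{69997} + 152745 \left(- \frac{1}{49535}\right)\right) = 73214 + \left(\frac{8978}{69997} - \frac{30549}{9907}\right) = 73214 - \frac{2049393307}{693460279} = \frac{50768951473399}{693460279}$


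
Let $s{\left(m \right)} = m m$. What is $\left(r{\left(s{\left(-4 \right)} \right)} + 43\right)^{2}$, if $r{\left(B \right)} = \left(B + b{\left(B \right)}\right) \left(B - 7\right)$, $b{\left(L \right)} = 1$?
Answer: $38416$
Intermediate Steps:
$s{\left(m \right)} = m^{2}$
$r{\left(B \right)} = \left(1 + B\right) \left(-7 + B\right)$ ($r{\left(B \right)} = \left(B + 1\right) \left(B - 7\right) = \left(1 + B\right) \left(-7 + B\right)$)
$\left(r{\left(s{\left(-4 \right)} \right)} + 43\right)^{2} = \left(\left(-7 + \left(\left(-4\right)^{2}\right)^{2} - 6 \left(-4\right)^{2}\right) + 43\right)^{2} = \left(\left(-7 + 16^{2} - 96\right) + 43\right)^{2} = \left(\left(-7 + 256 - 96\right) + 43\right)^{2} = \left(153 + 43\right)^{2} = 196^{2} = 38416$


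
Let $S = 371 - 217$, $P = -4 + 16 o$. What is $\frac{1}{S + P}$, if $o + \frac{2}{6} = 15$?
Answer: $\frac{3}{1154} \approx 0.0025997$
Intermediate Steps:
$o = \frac{44}{3}$ ($o = - \frac{1}{3} + 15 = \frac{44}{3} \approx 14.667$)
$P = \frac{692}{3}$ ($P = -4 + 16 \cdot \frac{44}{3} = -4 + \frac{704}{3} = \frac{692}{3} \approx 230.67$)
$S = 154$ ($S = 371 - 217 = 154$)
$\frac{1}{S + P} = \frac{1}{154 + \frac{692}{3}} = \frac{1}{\frac{1154}{3}} = \frac{3}{1154}$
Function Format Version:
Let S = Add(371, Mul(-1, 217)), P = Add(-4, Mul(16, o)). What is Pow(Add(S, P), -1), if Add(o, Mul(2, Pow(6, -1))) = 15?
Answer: Rational(3, 1154) ≈ 0.0025997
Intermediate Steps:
o = Rational(44, 3) (o = Add(Rational(-1, 3), 15) = Rational(44, 3) ≈ 14.667)
P = Rational(692, 3) (P = Add(-4, Mul(16, Rational(44, 3))) = Add(-4, Rational(704, 3)) = Rational(692, 3) ≈ 230.67)
S = 154 (S = Add(371, -217) = 154)
Pow(Add(S, P), -1) = Pow(Add(154, Rational(692, 3)), -1) = Pow(Rational(1154, 3), -1) = Rational(3, 1154)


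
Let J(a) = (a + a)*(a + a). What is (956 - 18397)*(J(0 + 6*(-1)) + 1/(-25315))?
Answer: -63578706319/25315 ≈ -2.5115e+6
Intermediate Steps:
J(a) = 4*a² (J(a) = (2*a)*(2*a) = 4*a²)
(956 - 18397)*(J(0 + 6*(-1)) + 1/(-25315)) = (956 - 18397)*(4*(0 + 6*(-1))² + 1/(-25315)) = -17441*(4*(0 - 6)² - 1/25315) = -17441*(4*(-6)² - 1/25315) = -17441*(4*36 - 1/25315) = -17441*(144 - 1/25315) = -17441*3645359/25315 = -63578706319/25315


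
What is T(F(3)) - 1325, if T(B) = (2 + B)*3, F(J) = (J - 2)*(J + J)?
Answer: -1301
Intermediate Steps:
F(J) = 2*J*(-2 + J) (F(J) = (-2 + J)*(2*J) = 2*J*(-2 + J))
T(B) = 6 + 3*B
T(F(3)) - 1325 = (6 + 3*(2*3*(-2 + 3))) - 1325 = (6 + 3*(2*3*1)) - 1325 = (6 + 3*6) - 1325 = (6 + 18) - 1325 = 24 - 1325 = -1301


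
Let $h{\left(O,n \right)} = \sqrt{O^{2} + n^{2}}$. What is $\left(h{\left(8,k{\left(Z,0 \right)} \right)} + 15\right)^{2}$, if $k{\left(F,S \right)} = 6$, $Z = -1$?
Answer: $625$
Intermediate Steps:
$\left(h{\left(8,k{\left(Z,0 \right)} \right)} + 15\right)^{2} = \left(\sqrt{8^{2} + 6^{2}} + 15\right)^{2} = \left(\sqrt{64 + 36} + 15\right)^{2} = \left(\sqrt{100} + 15\right)^{2} = \left(10 + 15\right)^{2} = 25^{2} = 625$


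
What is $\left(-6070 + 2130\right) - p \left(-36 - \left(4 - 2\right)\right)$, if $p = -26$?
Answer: $-4928$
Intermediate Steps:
$\left(-6070 + 2130\right) - p \left(-36 - \left(4 - 2\right)\right) = \left(-6070 + 2130\right) - - 26 \left(-36 - \left(4 - 2\right)\right) = -3940 - - 26 \left(-36 - 2\right) = -3940 - \left(-26\right) \left(-38\right) = -3940 - 988 = -4928$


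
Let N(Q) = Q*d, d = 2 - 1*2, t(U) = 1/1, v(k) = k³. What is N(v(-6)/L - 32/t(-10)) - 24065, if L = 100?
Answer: -24065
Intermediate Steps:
t(U) = 1
d = 0 (d = 2 - 2 = 0)
N(Q) = 0 (N(Q) = Q*0 = 0)
N(v(-6)/L - 32/t(-10)) - 24065 = 0 - 24065 = -24065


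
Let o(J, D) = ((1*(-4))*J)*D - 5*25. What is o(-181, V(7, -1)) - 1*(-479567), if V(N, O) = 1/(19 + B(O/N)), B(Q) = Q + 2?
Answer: 35001800/73 ≈ 4.7948e+5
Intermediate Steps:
B(Q) = 2 + Q
V(N, O) = 1/(21 + O/N) (V(N, O) = 1/(19 + (2 + O/N)) = 1/(21 + O/N))
o(J, D) = -125 - 4*D*J (o(J, D) = (-4*J)*D - 125 = -4*D*J - 125 = -125 - 4*D*J)
o(-181, V(7, -1)) - 1*(-479567) = (-125 - 4*7/(-1 + 21*7)*(-181)) - 1*(-479567) = (-125 - 4*7/(-1 + 147)*(-181)) + 479567 = (-125 - 4*7/146*(-181)) + 479567 = (-125 + 2534/73) + 479567 = -6591/73 + 479567 = 35001800/73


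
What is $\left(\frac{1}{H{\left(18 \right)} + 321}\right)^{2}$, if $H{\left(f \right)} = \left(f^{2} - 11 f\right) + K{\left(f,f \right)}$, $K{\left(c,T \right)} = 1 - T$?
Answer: $\frac{1}{184900} \approx 5.4083 \cdot 10^{-6}$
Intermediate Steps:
$H{\left(f \right)} = 1 + f^{2} - 12 f$ ($H{\left(f \right)} = \left(f^{2} - 11 f\right) - \left(-1 + f\right) = 1 + f^{2} - 12 f$)
$\left(\frac{1}{H{\left(18 \right)} + 321}\right)^{2} = \left(\frac{1}{\left(1 + 18^{2} - 216\right) + 321}\right)^{2} = \left(\frac{1}{\left(1 + 324 - 216\right) + 321}\right)^{2} = \left(\frac{1}{109 + 321}\right)^{2} = \left(\frac{1}{430}\right)^{2} = \frac{1}{184900}$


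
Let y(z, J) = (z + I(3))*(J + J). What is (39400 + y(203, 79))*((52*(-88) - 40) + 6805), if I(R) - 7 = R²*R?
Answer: 168215894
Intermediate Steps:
I(R) = 7 + R³ (I(R) = 7 + R²*R = 7 + R³)
y(z, J) = 2*J*(34 + z) (y(z, J) = (z + (7 + 3³))*(J + J) = (z + (7 + 27))*(2*J) = (z + 34)*(2*J) = (34 + z)*(2*J) = 2*J*(34 + z))
(39400 + y(203, 79))*((52*(-88) - 40) + 6805) = (39400 + 2*79*(34 + 203))*((52*(-88) - 40) + 6805) = (39400 + 2*79*237)*((-4576 - 40) + 6805) = (39400 + 37446)*(-4616 + 6805) = 76846*2189 = 168215894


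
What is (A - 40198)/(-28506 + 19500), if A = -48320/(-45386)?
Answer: 152031509/34062193 ≈ 4.4633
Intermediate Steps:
A = 24160/22693 (A = -48320*(-1/45386) = 24160/22693 ≈ 1.0646)
(A - 40198)/(-28506 + 19500) = (24160/22693 - 40198)/(-28506 + 19500) = -912189054/22693/(-9006) = -912189054/22693*(-1/9006) = 152031509/34062193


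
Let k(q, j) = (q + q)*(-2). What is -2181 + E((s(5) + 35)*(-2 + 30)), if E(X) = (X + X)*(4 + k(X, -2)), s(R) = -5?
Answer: -5640261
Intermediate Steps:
k(q, j) = -4*q (k(q, j) = (2*q)*(-2) = -4*q)
E(X) = 2*X*(4 - 4*X) (E(X) = (X + X)*(4 - 4*X) = (2*X)*(4 - 4*X) = 2*X*(4 - 4*X))
-2181 + E((s(5) + 35)*(-2 + 30)) = -2181 + 8*((-5 + 35)*(-2 + 30))*(1 - (-5 + 35)*(-2 + 30)) = -2181 + 8*(30*28)*(1 - 30*28) = -2181 + 8*840*(1 - 1*840) = -2181 + 8*840*(1 - 840) = -2181 + 8*840*(-839) = -2181 - 5638080 = -5640261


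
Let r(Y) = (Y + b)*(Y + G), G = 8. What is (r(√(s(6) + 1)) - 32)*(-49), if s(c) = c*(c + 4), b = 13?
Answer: -6517 - 1029*√61 ≈ -14554.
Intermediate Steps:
s(c) = c*(4 + c)
r(Y) = (8 + Y)*(13 + Y) (r(Y) = (Y + 13)*(Y + 8) = (13 + Y)*(8 + Y) = (8 + Y)*(13 + Y))
(r(√(s(6) + 1)) - 32)*(-49) = ((104 + (√(6*(4 + 6) + 1))² + 21*√(6*(4 + 6) + 1)) - 32)*(-49) = ((104 + (√(6*10 + 1))² + 21*√(6*10 + 1)) - 32)*(-49) = ((104 + (√(60 + 1))² + 21*√(60 + 1)) - 32)*(-49) = ((104 + (√61)² + 21*√61) - 32)*(-49) = ((104 + 61 + 21*√61) - 32)*(-49) = ((165 + 21*√61) - 32)*(-49) = (133 + 21*√61)*(-49) = -6517 - 1029*√61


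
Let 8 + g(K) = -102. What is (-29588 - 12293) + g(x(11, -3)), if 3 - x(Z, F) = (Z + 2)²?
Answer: -41991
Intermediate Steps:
x(Z, F) = 3 - (2 + Z)² (x(Z, F) = 3 - (Z + 2)² = 3 - (2 + Z)²)
g(K) = -110 (g(K) = -8 - 102 = -110)
(-29588 - 12293) + g(x(11, -3)) = (-29588 - 12293) - 110 = -41881 - 110 = -41991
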